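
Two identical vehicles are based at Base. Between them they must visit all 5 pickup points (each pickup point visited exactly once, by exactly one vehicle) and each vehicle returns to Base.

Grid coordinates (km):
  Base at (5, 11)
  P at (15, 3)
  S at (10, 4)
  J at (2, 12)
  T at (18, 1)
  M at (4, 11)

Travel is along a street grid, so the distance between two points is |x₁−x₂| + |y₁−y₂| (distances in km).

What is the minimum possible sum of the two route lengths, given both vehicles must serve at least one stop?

54 km — the smallest possible combined total.

There are 2^4 − 1 = 15 ways to divide the 5 stops into two non-empty groups. For each, the best each vehicle can do is its own shortest tour through its group:
  {P} + {S, J, T, M}: 36 + 54 = 90
  {S} + {P, J, T, M}: 24 + 54 = 78
  {P, S} + {J, T, M}: 36 + 54 = 90
  {J} + {P, S, T, M}: 8 + 48 = 56
  {P, J} + {S, T, M}: 44 + 48 = 92
  {S, J} + {P, T, M}: 32 + 48 = 80
  … (15 splits in total)
  {P, S, T} + {J, M}: 46 + 8 = 54  ← best
Best: vehicle 1 Base → P → T → S → Base = 46; vehicle 2 Base → J → M → Base = 8; combined 54.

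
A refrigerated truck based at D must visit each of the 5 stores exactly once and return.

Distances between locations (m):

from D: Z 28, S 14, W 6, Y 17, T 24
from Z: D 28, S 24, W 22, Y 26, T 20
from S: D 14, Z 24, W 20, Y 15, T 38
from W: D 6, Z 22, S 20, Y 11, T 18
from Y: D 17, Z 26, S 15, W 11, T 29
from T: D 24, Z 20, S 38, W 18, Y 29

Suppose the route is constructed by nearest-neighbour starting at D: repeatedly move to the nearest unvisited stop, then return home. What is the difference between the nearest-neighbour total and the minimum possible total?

From D: W=6, S=14, Y=17, T=24, Z=28 → choose W (6).
From W: Y=11, T=18, S=20, Z=22 → choose Y (11).
From Y: S=15, Z=26, T=29 → choose S (15).
From S: Z=24, T=38 → choose Z (24).
From Z: T=20 → choose T (20).
NN route D → W → Y → S → Z → T → D costs 100.
Optimal: D → S → Y → Z → T → W → D costs 99 (by enumerating all 60 distinct tours).
Excess = 100 − 99 = 1.

Excess over optimum: 1 m.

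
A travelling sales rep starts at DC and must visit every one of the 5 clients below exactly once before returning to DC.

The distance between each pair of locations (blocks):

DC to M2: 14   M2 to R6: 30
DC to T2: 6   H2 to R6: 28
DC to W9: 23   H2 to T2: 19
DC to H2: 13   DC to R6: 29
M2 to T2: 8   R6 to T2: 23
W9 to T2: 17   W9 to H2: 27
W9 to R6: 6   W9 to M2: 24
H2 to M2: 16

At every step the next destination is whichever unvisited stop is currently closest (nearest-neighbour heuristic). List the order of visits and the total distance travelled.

From DC: distances to unvisited — T2=6, H2=13, M2=14, W9=23, R6=29. Nearest is T2 (6).
From T2: distances to unvisited — M2=8, W9=17, H2=19, R6=23. Nearest is M2 (8).
From M2: distances to unvisited — H2=16, W9=24, R6=30. Nearest is H2 (16).
From H2: distances to unvisited — W9=27, R6=28. Nearest is W9 (27).
From W9: distances to unvisited — R6=6. Nearest is R6 (6).
Return R6→DC: 29.
Total = 6 + 8 + 16 + 27 + 6 + 29 = 92.

92 blocks along DC → T2 → M2 → H2 → W9 → R6 → DC.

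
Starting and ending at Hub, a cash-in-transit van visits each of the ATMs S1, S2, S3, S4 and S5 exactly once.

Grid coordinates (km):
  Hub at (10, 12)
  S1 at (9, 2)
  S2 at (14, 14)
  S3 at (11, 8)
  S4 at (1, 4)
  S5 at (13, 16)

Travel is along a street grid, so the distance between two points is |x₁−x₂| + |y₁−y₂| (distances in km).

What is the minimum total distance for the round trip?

Hub-S1-S2-S3-S4-S5-Hub: 11+17+9+14+24+7 = 82
Hub-S1-S2-S3-S5-S4-Hub: 11+17+9+10+24+17 = 88
Hub-S1-S2-S4-S3-S5-Hub: 11+17+23+14+10+7 = 82
Hub-S1-S2-S4-S5-S3-Hub: 11+17+23+24+10+5 = 90
Hub-S1-S2-S5-S3-S4-Hub: 11+17+3+10+14+17 = 72
Hub-S1-S2-S5-S4-S3-Hub: 11+17+3+24+14+5 = 74
Hub-S1-S3-S2-S4-S5-Hub: 11+8+9+23+24+7 = 82
Hub-S1-S3-S2-S5-S4-Hub: 11+8+9+3+24+17 = 72
Hub-S1-S3-S4-S2-S5-Hub: 11+8+14+23+3+7 = 66
Hub-S1-S3-S4-S5-S2-Hub: 11+8+14+24+3+6 = 66
Hub-S1-S3-S5-S2-S4-Hub: 11+8+10+3+23+17 = 72
Hub-S1-S3-S5-S4-S2-Hub: 11+8+10+24+23+6 = 82
Hub-S1-S4-S2-S3-S5-Hub: 11+10+23+9+10+7 = 70
Hub-S1-S4-S2-S5-S3-Hub: 11+10+23+3+10+5 = 62
… (46 more)
Hub-S1-S4-S3-S2-S5-Hub: 11+10+14+9+3+7 = 54  ← best
The minimum is 54.
One optimal route: Hub → S1 → S4 → S3 → S2 → S5 → Hub (or its reverse).

Minimum total distance: 54 km.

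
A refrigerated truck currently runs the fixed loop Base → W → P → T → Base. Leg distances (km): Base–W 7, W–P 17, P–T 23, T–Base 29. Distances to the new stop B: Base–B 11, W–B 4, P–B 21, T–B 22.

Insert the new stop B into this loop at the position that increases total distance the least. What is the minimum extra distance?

Insertion cost between consecutive stops i–j is d(i,B) + d(B,j) − d(i,j):
  between Base and W: 11 + 4 − 7 = 8
  between W and P: 4 + 21 − 17 = 8
  between P and T: 21 + 22 − 23 = 20
  between T and Base: 22 + 11 − 29 = 4
Cheapest insertion is between T and Base, adding 4.
New total = 76 + 4 = 80.

+4 km — insert B between T and Base.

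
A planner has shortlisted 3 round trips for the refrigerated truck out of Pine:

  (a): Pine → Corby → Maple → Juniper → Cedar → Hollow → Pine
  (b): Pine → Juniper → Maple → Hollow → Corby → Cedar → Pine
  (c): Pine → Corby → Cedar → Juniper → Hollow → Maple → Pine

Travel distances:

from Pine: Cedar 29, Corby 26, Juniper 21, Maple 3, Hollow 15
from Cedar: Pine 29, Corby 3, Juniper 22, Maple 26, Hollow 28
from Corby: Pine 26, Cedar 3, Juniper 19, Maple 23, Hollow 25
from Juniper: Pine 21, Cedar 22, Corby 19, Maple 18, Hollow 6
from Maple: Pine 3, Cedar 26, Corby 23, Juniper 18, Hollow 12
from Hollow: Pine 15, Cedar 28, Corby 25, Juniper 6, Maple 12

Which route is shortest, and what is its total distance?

72 — (c) is the shortest.

(a): 26 + 23 + 18 + 22 + 28 + 15 = 132
(b): 21 + 18 + 12 + 25 + 3 + 29 = 108
(c): 26 + 3 + 22 + 6 + 12 + 3 = 72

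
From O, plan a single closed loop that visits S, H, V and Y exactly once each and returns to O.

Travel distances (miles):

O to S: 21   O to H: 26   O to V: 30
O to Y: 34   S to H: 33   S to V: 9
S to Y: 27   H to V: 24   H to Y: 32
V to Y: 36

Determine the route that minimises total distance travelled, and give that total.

120 miles — the shortest possible round trip.

There are 12 distinct closed tours to check (reversals are equivalent).
O - S - H - V - Y - O: 21+33+24+36+34 = 148
O - S - H - Y - V - O: 21+33+32+36+30 = 152
O - S - V - H - Y - O: 21+9+24+32+34 = 120
O - S - V - Y - H - O: 21+9+36+32+26 = 124
O - S - Y - H - V - O: 21+27+32+24+30 = 134
O - S - Y - V - H - O: 21+27+36+24+26 = 134
O - H - S - V - Y - O: 26+33+9+36+34 = 138
O - H - S - Y - V - O: 26+33+27+36+30 = 152
O - H - V - S - Y - O: 26+24+9+27+34 = 120
O - H - Y - S - V - O: 26+32+27+9+30 = 124
O - V - S - H - Y - O: 30+9+33+32+34 = 138
O - V - H - S - Y - O: 30+24+33+27+34 = 148
The minimum is 120.
One optimal route: O → S → V → H → Y → O (or its reverse).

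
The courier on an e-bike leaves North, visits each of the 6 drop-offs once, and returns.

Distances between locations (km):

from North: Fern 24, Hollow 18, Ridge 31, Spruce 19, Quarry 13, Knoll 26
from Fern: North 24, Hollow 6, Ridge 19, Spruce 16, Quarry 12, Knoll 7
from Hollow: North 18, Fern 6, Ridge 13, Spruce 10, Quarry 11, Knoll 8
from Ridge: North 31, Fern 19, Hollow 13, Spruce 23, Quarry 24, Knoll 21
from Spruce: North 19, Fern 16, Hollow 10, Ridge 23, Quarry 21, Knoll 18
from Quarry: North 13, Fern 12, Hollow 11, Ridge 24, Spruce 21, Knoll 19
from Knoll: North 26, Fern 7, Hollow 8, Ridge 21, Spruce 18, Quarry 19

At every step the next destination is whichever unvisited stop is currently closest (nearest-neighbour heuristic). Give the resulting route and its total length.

109 km along North → Quarry → Hollow → Fern → Knoll → Spruce → Ridge → North.

North → [Quarry:13 / Hollow:18 / Spruce:19 / Fern:24 / Knoll:26 / Ridge:31] → Quarry (13)
Quarry → [Hollow:11 / Fern:12 / Knoll:19 / Spruce:21 / Ridge:24] → Hollow (11)
Hollow → [Fern:6 / Knoll:8 / Spruce:10 / Ridge:13] → Fern (6)
Fern → [Knoll:7 / Spruce:16 / Ridge:19] → Knoll (7)
Knoll → [Spruce:18 / Ridge:21] → Spruce (18)
Spruce → [Ridge:23] → Ridge (23)
Return Ridge→North: 31.
Total = 13 + 11 + 6 + 7 + 18 + 23 + 31 = 109.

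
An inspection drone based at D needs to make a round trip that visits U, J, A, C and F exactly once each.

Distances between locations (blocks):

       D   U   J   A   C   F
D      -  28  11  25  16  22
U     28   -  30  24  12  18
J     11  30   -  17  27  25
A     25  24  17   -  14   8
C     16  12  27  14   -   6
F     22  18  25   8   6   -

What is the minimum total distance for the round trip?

Shortest round trip = 82 blocks.

There are 60 distinct closed tours to check (reversals are equivalent).
D→U→J→A→C→F→D: 28+30+17+14+6+22 = 117
D→U→J→A→F→C→D: 28+30+17+8+6+16 = 105
D→U→J→C→A→F→D: 28+30+27+14+8+22 = 129
D→U→J→C→F→A→D: 28+30+27+6+8+25 = 124
D→U→J→F→A→C→D: 28+30+25+8+14+16 = 121
D→U→J→F→C→A→D: 28+30+25+6+14+25 = 128
D→U→A→J→C→F→D: 28+24+17+27+6+22 = 124
D→U→A→J→F→C→D: 28+24+17+25+6+16 = 116
D→U→A→C→J→F→D: 28+24+14+27+25+22 = 140
D→U→A→C→F→J→D: 28+24+14+6+25+11 = 108
D→U→A→F→J→C→D: 28+24+8+25+27+16 = 128
D→U→A→F→C→J→D: 28+24+8+6+27+11 = 104
D→U→C→J→A→F→D: 28+12+27+17+8+22 = 114
D→U→C→J→F→A→D: 28+12+27+25+8+25 = 125
… (46 more)
D→U→C→F→A→J→D: 28+12+6+8+17+11 = 82  ← best
The minimum is 82.
One optimal route: D → U → C → F → A → J → D (or its reverse).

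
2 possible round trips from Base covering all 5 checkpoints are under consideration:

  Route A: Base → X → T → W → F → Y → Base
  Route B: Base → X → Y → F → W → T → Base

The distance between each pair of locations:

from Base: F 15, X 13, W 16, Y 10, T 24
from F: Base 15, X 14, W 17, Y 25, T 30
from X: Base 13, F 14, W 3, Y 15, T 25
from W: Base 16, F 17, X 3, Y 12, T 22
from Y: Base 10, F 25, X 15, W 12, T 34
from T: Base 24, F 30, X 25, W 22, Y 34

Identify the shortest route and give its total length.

Route A: 13 + 25 + 22 + 17 + 25 + 10 = 112
Route B: 13 + 15 + 25 + 17 + 22 + 24 = 116

Shortest is Route A, total 112.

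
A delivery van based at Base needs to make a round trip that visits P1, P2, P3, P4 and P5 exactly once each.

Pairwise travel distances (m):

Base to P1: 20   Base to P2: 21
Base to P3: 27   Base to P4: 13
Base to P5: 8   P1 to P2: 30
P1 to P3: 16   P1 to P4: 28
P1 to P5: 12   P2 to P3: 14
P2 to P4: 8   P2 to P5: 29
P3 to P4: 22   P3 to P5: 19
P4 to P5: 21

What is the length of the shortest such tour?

Base→P1→P2→P3→P4→P5→Base: 20+30+14+22+21+8 = 115
Base→P1→P2→P3→P5→P4→Base: 20+30+14+19+21+13 = 117
Base→P1→P2→P4→P3→P5→Base: 20+30+8+22+19+8 = 107
Base→P1→P2→P4→P5→P3→Base: 20+30+8+21+19+27 = 125
Base→P1→P2→P5→P3→P4→Base: 20+30+29+19+22+13 = 133
Base→P1→P2→P5→P4→P3→Base: 20+30+29+21+22+27 = 149
Base→P1→P3→P2→P4→P5→Base: 20+16+14+8+21+8 = 87
Base→P1→P3→P2→P5→P4→Base: 20+16+14+29+21+13 = 113
Base→P1→P3→P4→P2→P5→Base: 20+16+22+8+29+8 = 103
Base→P1→P3→P4→P5→P2→Base: 20+16+22+21+29+21 = 129
Base→P1→P3→P5→P2→P4→Base: 20+16+19+29+8+13 = 105
Base→P1→P3→P5→P4→P2→Base: 20+16+19+21+8+21 = 105
Base→P1→P4→P2→P3→P5→Base: 20+28+8+14+19+8 = 97
Base→P1→P4→P2→P5→P3→Base: 20+28+8+29+19+27 = 131
… (46 more)
Base→P4→P2→P3→P1→P5→Base: 13+8+14+16+12+8 = 71  ← best
The minimum is 71.
One optimal route: Base → P4 → P2 → P3 → P1 → P5 → Base (or its reverse).

Minimum total distance: 71 m.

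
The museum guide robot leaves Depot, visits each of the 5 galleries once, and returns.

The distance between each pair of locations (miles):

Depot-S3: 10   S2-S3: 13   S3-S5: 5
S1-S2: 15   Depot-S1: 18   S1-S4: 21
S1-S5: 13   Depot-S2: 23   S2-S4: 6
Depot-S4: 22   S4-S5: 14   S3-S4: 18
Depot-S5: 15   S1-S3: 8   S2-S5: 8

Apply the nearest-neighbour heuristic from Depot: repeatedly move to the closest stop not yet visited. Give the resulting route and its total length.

From Depot: distances to unvisited — S3=10, S5=15, S1=18, S4=22, S2=23. Nearest is S3 (10).
From S3: distances to unvisited — S5=5, S1=8, S2=13, S4=18. Nearest is S5 (5).
From S5: distances to unvisited — S2=8, S1=13, S4=14. Nearest is S2 (8).
From S2: distances to unvisited — S4=6, S1=15. Nearest is S4 (6).
From S4: distances to unvisited — S1=21. Nearest is S1 (21).
Return S1→Depot: 18.
Total = 10 + 5 + 8 + 6 + 21 + 18 = 68.

68 miles along Depot → S3 → S5 → S2 → S4 → S1 → Depot.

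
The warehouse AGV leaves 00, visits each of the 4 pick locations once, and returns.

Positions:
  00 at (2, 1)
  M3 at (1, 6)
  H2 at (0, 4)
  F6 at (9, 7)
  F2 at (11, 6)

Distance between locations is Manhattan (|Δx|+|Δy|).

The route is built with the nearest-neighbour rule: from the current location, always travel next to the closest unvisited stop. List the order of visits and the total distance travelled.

34 along 00 → H2 → M3 → F6 → F2 → 00.

00 → [H2:5 / M3:6 / F6:13 / F2:14] → H2 (5)
H2 → [M3:3 / F6:12 / F2:13] → M3 (3)
M3 → [F6:9 / F2:10] → F6 (9)
F6 → [F2:3] → F2 (3)
Return F2→00: 14.
Total = 5 + 3 + 9 + 3 + 14 = 34.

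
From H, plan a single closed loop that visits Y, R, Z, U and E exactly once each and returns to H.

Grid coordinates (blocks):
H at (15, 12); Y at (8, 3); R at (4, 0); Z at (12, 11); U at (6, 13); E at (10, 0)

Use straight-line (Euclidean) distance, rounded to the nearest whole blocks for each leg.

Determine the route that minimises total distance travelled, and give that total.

Minimum total distance: 43 blocks.

There are 60 distinct closed tours to check (reversals are equivalent).
H → Y → R → Z → U → E → H: 11+5+14+6+14+13 = 63
H → Y → R → Z → E → U → H: 11+5+14+11+14+9 = 64
H → Y → R → U → Z → E → H: 11+5+13+6+11+13 = 59
H → Y → R → U → E → Z → H: 11+5+13+14+11+3 = 57
H → Y → R → E → Z → U → H: 11+5+6+11+6+9 = 48
H → Y → R → E → U → Z → H: 11+5+6+14+6+3 = 45
H → Y → Z → R → U → E → H: 11+9+14+13+14+13 = 74
H → Y → Z → R → E → U → H: 11+9+14+6+14+9 = 63
H → Y → Z → U → R → E → H: 11+9+6+13+6+13 = 58
H → Y → Z → U → E → R → H: 11+9+6+14+6+16 = 62
H → Y → Z → E → R → U → H: 11+9+11+6+13+9 = 59
H → Y → Z → E → U → R → H: 11+9+11+14+13+16 = 74
H → Y → U → R → Z → E → H: 11+10+13+14+11+13 = 72
H → Y → U → R → E → Z → H: 11+10+13+6+11+3 = 54
… (46 more)
H → Y → E → R → U → Z → H: 11+4+6+13+6+3 = 43  ← best
The minimum is 43.
One optimal route: H → Y → E → R → U → Z → H (or its reverse).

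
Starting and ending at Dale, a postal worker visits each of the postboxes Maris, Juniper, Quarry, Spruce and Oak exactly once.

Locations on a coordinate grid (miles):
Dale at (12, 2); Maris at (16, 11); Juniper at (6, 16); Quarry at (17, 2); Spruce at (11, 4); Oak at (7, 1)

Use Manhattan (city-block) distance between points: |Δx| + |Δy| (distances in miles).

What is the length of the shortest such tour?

56 miles — the shortest possible round trip.

There are 60 distinct closed tours to check (reversals are equivalent).
Dale-Maris-Juniper-Quarry-Spruce-Oak-Dale: 13+15+25+8+7+6 = 74
Dale-Maris-Juniper-Quarry-Oak-Spruce-Dale: 13+15+25+11+7+3 = 74
Dale-Maris-Juniper-Spruce-Quarry-Oak-Dale: 13+15+17+8+11+6 = 70
Dale-Maris-Juniper-Spruce-Oak-Quarry-Dale: 13+15+17+7+11+5 = 68
Dale-Maris-Juniper-Oak-Quarry-Spruce-Dale: 13+15+16+11+8+3 = 66
Dale-Maris-Juniper-Oak-Spruce-Quarry-Dale: 13+15+16+7+8+5 = 64
Dale-Maris-Quarry-Juniper-Spruce-Oak-Dale: 13+10+25+17+7+6 = 78
Dale-Maris-Quarry-Juniper-Oak-Spruce-Dale: 13+10+25+16+7+3 = 74
Dale-Maris-Quarry-Spruce-Juniper-Oak-Dale: 13+10+8+17+16+6 = 70
Dale-Maris-Quarry-Spruce-Oak-Juniper-Dale: 13+10+8+7+16+20 = 74
Dale-Maris-Quarry-Oak-Juniper-Spruce-Dale: 13+10+11+16+17+3 = 70
Dale-Maris-Quarry-Oak-Spruce-Juniper-Dale: 13+10+11+7+17+20 = 78
Dale-Maris-Spruce-Juniper-Quarry-Oak-Dale: 13+12+17+25+11+6 = 84
Dale-Maris-Spruce-Juniper-Oak-Quarry-Dale: 13+12+17+16+11+5 = 74
… (46 more)
Dale-Quarry-Maris-Juniper-Oak-Spruce-Dale: 5+10+15+16+7+3 = 56  ← best
The minimum is 56.
One optimal route: Dale → Quarry → Maris → Juniper → Oak → Spruce → Dale (or its reverse).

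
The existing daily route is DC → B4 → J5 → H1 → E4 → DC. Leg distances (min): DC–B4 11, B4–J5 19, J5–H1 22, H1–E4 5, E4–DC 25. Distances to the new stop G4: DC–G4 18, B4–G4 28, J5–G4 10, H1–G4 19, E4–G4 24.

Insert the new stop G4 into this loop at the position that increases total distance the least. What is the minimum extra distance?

Insertion cost between consecutive stops i–j is d(i,G4) + d(G4,j) − d(i,j):
  between DC and B4: 18 + 28 − 11 = 35
  between B4 and J5: 28 + 10 − 19 = 19
  between J5 and H1: 10 + 19 − 22 = 7
  between H1 and E4: 19 + 24 − 5 = 38
  between E4 and DC: 24 + 18 − 25 = 17
Cheapest insertion is between J5 and H1, adding 7.
New total = 82 + 7 = 89.

Adding 7 min by placing G4 on the J5–H1 leg.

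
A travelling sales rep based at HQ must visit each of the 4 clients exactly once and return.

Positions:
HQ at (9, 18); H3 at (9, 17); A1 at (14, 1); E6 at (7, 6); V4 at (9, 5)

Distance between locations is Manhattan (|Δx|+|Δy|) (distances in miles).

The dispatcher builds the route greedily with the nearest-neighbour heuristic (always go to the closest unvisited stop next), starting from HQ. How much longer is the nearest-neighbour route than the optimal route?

2 miles longer than the optimal tour.

From HQ: H3=1, V4=13, E6=14, A1=22 → choose H3 (1).
From H3: V4=12, E6=13, A1=21 → choose V4 (12).
From V4: E6=3, A1=9 → choose E6 (3).
From E6: A1=12 → choose A1 (12).
NN route HQ → H3 → V4 → E6 → A1 → HQ costs 50.
Optimal: HQ → H3 → A1 → V4 → E6 → HQ costs 48 (by enumerating all 12 distinct tours).
Excess = 50 − 48 = 2.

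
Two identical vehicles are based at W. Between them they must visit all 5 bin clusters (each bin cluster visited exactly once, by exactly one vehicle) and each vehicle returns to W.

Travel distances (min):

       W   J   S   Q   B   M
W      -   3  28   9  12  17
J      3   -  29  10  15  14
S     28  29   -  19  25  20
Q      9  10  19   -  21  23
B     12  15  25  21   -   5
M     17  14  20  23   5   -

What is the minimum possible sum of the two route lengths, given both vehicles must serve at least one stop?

Try each way of splitting the stops between the two vehicles (each non-empty) and, for each split, find the best tour for each vehicle:
  {J} + {S, Q, B, M}: 6 + 65 = 71
  {S} + {J, Q, B, M}: 56 + 50 = 106
  {J, S} + {Q, B, M}: 60 + 49 = 109
  {Q} + {J, S, B, M}: 18 + 69 = 87
  {J, Q} + {S, B, M}: 22 + 65 = 87
  {S, Q} + {J, B, M}: 56 + 34 = 90
  … (15 splits in total)
Best: vehicle 1 W → J → W = 6; vehicle 2 W → Q → S → M → B → W = 65; combined 71.

71 min — the smallest possible combined total.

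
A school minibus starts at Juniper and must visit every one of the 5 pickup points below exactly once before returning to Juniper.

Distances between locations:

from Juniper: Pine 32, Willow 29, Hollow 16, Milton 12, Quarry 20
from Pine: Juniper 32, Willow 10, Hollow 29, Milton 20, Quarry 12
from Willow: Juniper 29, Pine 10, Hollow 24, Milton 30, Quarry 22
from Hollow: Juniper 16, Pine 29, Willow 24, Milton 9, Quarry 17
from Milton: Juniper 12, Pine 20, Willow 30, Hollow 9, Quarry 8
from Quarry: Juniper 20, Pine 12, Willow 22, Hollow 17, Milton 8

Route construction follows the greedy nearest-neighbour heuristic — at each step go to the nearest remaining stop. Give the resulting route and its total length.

Nearest-neighbour total = 82; route Juniper → Milton → Quarry → Pine → Willow → Hollow → Juniper.

Juniper → [Milton:12 / Hollow:16 / Quarry:20 / Willow:29 / Pine:32] → Milton (12)
Milton → [Quarry:8 / Hollow:9 / Pine:20 / Willow:30] → Quarry (8)
Quarry → [Pine:12 / Hollow:17 / Willow:22] → Pine (12)
Pine → [Willow:10 / Hollow:29] → Willow (10)
Willow → [Hollow:24] → Hollow (24)
Return Hollow→Juniper: 16.
Total = 12 + 8 + 12 + 10 + 24 + 16 = 82.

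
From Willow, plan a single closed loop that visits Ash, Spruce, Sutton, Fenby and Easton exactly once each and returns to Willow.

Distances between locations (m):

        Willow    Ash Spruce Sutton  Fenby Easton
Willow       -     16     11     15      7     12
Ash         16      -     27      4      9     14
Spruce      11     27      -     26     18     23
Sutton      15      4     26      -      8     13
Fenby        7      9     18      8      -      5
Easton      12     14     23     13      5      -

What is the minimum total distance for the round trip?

67 m — the shortest possible round trip.

With 5 stops there are 5!/2 = 60 distinct round trips (a route and its reverse cost the same).
Willow→Ash→Spruce→Sutton→Fenby→Easton→Willow: 16+27+26+8+5+12 = 94
Willow→Ash→Spruce→Sutton→Easton→Fenby→Willow: 16+27+26+13+5+7 = 94
Willow→Ash→Spruce→Fenby→Sutton→Easton→Willow: 16+27+18+8+13+12 = 94
Willow→Ash→Spruce→Fenby→Easton→Sutton→Willow: 16+27+18+5+13+15 = 94
Willow→Ash→Spruce→Easton→Sutton→Fenby→Willow: 16+27+23+13+8+7 = 94
Willow→Ash→Spruce→Easton→Fenby→Sutton→Willow: 16+27+23+5+8+15 = 94
Willow→Ash→Sutton→Spruce→Fenby→Easton→Willow: 16+4+26+18+5+12 = 81
Willow→Ash→Sutton→Spruce→Easton→Fenby→Willow: 16+4+26+23+5+7 = 81
Willow→Ash→Sutton→Fenby→Spruce→Easton→Willow: 16+4+8+18+23+12 = 81
Willow→Ash→Sutton→Fenby→Easton→Spruce→Willow: 16+4+8+5+23+11 = 67
Willow→Ash→Sutton→Easton→Spruce→Fenby→Willow: 16+4+13+23+18+7 = 81
Willow→Ash→Sutton→Easton→Fenby→Spruce→Willow: 16+4+13+5+18+11 = 67
Willow→Ash→Fenby→Spruce→Sutton→Easton→Willow: 16+9+18+26+13+12 = 94
Willow→Ash→Fenby→Spruce→Easton→Sutton→Willow: 16+9+18+23+13+15 = 94
… (46 more)
The minimum is 67.
One optimal route: Willow → Ash → Sutton → Fenby → Easton → Spruce → Willow (or its reverse).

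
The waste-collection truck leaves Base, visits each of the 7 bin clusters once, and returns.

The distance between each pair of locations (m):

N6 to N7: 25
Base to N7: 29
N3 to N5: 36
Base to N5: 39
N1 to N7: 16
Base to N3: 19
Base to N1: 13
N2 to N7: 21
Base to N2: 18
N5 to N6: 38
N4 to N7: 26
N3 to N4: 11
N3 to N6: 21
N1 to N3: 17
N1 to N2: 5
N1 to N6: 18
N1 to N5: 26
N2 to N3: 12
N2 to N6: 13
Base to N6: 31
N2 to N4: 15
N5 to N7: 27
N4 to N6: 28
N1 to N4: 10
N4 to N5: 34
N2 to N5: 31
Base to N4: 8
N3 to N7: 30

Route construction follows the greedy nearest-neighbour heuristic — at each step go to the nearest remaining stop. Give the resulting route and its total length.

Total distance 147 m via the nearest-neighbour route Base → N4 → N1 → N2 → N3 → N6 → N7 → N5 → Base.

From Base: distances to unvisited — N4=8, N1=13, N2=18, N3=19, N7=29, N6=31, N5=39. Nearest is N4 (8).
From N4: distances to unvisited — N1=10, N3=11, N2=15, N7=26, N6=28, N5=34. Nearest is N1 (10).
From N1: distances to unvisited — N2=5, N7=16, N3=17, N6=18, N5=26. Nearest is N2 (5).
From N2: distances to unvisited — N3=12, N6=13, N7=21, N5=31. Nearest is N3 (12).
From N3: distances to unvisited — N6=21, N7=30, N5=36. Nearest is N6 (21).
From N6: distances to unvisited — N7=25, N5=38. Nearest is N7 (25).
From N7: distances to unvisited — N5=27. Nearest is N5 (27).
Return N5→Base: 39.
Total = 8 + 10 + 5 + 12 + 21 + 25 + 27 + 39 = 147.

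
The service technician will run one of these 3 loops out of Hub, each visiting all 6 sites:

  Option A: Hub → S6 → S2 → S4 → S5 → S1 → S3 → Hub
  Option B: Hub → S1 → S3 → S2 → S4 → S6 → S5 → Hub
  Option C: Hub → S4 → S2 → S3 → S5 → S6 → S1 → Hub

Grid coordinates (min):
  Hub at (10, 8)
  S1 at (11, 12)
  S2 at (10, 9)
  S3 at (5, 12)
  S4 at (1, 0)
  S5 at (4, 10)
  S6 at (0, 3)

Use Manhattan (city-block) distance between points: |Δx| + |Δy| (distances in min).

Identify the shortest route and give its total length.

Option A: 15 + 16 + 18 + 13 + 9 + 6 + 9 = 86
Option B: 5 + 6 + 8 + 18 + 4 + 11 + 8 = 60
Option C: 17 + 18 + 8 + 3 + 11 + 20 + 5 = 82

Shortest is Option B, total 60 min.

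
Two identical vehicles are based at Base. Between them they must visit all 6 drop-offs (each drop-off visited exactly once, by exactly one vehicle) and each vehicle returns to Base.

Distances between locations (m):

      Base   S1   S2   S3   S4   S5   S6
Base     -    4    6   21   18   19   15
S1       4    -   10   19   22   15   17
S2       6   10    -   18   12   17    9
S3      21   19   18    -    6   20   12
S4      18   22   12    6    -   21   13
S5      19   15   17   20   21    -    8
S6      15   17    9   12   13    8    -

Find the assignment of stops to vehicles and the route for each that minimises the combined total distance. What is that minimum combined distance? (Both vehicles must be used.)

There are 2^5 − 1 = 31 ways to divide the 6 stops into two non-empty groups. For each, the best each vehicle can do is its own shortest tour through its group:
  {S1} + {S2, S3, S4, S5, S6}: 8 + 63 = 71
  {S2} + {S1, S3, S4, S5, S6}: 12 + 63 = 75
  {S1, S2} + {S3, S4, S5, S6}: 20 + 63 = 83
  {S3} + {S1, S2, S4, S5, S6}: 42 + 58 = 100
  {S1, S3} + {S2, S4, S5, S6}: 44 + 58 = 102
  {S2, S3} + {S1, S4, S5, S6}: 45 + 58 = 103
  … (31 splits in total)
Best: vehicle 1 Base → S1 → Base = 8; vehicle 2 Base → S2 → S4 → S3 → S6 → S5 → Base = 63; combined 71.

Minimum combined distance: 71 m.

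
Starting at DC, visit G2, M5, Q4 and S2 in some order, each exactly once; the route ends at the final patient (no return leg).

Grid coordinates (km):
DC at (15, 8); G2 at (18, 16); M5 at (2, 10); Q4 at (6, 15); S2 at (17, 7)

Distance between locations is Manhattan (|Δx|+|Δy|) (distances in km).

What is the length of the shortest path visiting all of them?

There are 4! = 24 possible orderings.
DC→G2→M5→Q4→S2: 11+22+9+19 = 61
DC→G2→M5→S2→Q4: 11+22+18+19 = 70
DC→G2→Q4→M5→S2: 11+13+9+18 = 51
DC→G2→Q4→S2→M5: 11+13+19+18 = 61
DC→G2→S2→M5→Q4: 11+10+18+9 = 48
DC→G2→S2→Q4→M5: 11+10+19+9 = 49
DC→M5→G2→Q4→S2: 15+22+13+19 = 69
DC→M5→G2→S2→Q4: 15+22+10+19 = 66
DC→M5→Q4→G2→S2: 15+9+13+10 = 47
DC→M5→Q4→S2→G2: 15+9+19+10 = 53
DC→M5→S2→G2→Q4: 15+18+10+13 = 56
DC→M5→S2→Q4→G2: 15+18+19+13 = 65
DC→Q4→G2→M5→S2: 16+13+22+18 = 69
DC→Q4→G2→S2→M5: 16+13+10+18 = 57
… (10 more)
DC→S2→G2→Q4→M5: 3+10+13+9 = 35  ← best
The minimum is 35.
One shortest path: DC → S2 → G2 → Q4 → M5.

Shortest open route: 35 km.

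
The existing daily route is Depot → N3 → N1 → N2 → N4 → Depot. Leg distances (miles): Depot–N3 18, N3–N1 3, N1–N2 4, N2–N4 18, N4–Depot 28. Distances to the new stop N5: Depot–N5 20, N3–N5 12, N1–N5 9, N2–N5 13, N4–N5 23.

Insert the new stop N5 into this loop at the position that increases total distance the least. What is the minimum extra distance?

+14 miles — insert N5 between Depot and N3.

Insertion cost between consecutive stops i–j is d(i,N5) + d(N5,j) − d(i,j):
  between Depot and N3: 20 + 12 − 18 = 14
  between N3 and N1: 12 + 9 − 3 = 18
  between N1 and N2: 9 + 13 − 4 = 18
  between N2 and N4: 13 + 23 − 18 = 18
  between N4 and Depot: 23 + 20 − 28 = 15
Cheapest insertion is between Depot and N3, adding 14.
New total = 71 + 14 = 85.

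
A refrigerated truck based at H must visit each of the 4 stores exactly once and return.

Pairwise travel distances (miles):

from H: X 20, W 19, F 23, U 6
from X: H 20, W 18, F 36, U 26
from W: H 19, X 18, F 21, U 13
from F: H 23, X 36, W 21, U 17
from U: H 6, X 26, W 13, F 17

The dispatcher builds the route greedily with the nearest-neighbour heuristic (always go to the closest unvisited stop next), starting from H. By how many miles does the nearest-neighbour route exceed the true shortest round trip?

14 miles longer than the optimal tour.

From H: U=6, W=19, X=20, F=23 → choose U (6).
From U: W=13, F=17, X=26 → choose W (13).
From W: X=18, F=21 → choose X (18).
From X: F=36 → choose F (36).
NN route H → U → W → X → F → H costs 96.
Optimal: H → X → W → F → U → H costs 82 (by enumerating all 12 distinct tours).
Excess = 96 − 82 = 14.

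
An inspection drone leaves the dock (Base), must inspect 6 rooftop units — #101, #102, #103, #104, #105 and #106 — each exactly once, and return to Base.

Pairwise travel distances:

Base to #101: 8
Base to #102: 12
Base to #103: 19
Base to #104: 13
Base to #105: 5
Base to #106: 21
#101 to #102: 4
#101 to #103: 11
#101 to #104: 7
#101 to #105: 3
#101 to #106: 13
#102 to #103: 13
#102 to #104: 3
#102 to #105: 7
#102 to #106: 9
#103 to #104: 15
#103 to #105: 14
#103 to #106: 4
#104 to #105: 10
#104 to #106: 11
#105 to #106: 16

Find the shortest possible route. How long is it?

48 — the shortest possible round trip.

Base - #101 - #102 - #103 - #104 - #105 - #106 - Base: 8+4+13+15+10+16+21 = 87
Base - #101 - #102 - #103 - #104 - #106 - #105 - Base: 8+4+13+15+11+16+5 = 72
Base - #101 - #102 - #103 - #105 - #104 - #106 - Base: 8+4+13+14+10+11+21 = 81
Base - #101 - #102 - #103 - #105 - #106 - #104 - Base: 8+4+13+14+16+11+13 = 79
Base - #101 - #102 - #103 - #106 - #104 - #105 - Base: 8+4+13+4+11+10+5 = 55
Base - #101 - #102 - #103 - #106 - #105 - #104 - Base: 8+4+13+4+16+10+13 = 68
Base - #101 - #102 - #104 - #103 - #105 - #106 - Base: 8+4+3+15+14+16+21 = 81
Base - #101 - #102 - #104 - #103 - #106 - #105 - Base: 8+4+3+15+4+16+5 = 55
… (352 more)
Base - #104 - #102 - #106 - #103 - #101 - #105 - Base: 13+3+9+4+11+3+5 = 48  ← best
The minimum is 48.
One optimal route: Base → #104 → #102 → #106 → #103 → #101 → #105 → Base (or its reverse).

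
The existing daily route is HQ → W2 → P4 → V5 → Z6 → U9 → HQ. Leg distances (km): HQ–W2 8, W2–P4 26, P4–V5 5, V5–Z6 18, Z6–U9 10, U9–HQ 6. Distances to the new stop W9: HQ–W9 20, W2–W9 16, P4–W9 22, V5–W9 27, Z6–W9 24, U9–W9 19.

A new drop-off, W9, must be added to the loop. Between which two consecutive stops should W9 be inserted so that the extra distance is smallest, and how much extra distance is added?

+12 km — insert W9 between W2 and P4.

Insertion cost between consecutive stops i–j is d(i,W9) + d(W9,j) − d(i,j):
  between HQ and W2: 20 + 16 − 8 = 28
  between W2 and P4: 16 + 22 − 26 = 12
  between P4 and V5: 22 + 27 − 5 = 44
  between V5 and Z6: 27 + 24 − 18 = 33
  between Z6 and U9: 24 + 19 − 10 = 33
  between U9 and HQ: 19 + 20 − 6 = 33
Cheapest insertion is between W2 and P4, adding 12.
New total = 73 + 12 = 85.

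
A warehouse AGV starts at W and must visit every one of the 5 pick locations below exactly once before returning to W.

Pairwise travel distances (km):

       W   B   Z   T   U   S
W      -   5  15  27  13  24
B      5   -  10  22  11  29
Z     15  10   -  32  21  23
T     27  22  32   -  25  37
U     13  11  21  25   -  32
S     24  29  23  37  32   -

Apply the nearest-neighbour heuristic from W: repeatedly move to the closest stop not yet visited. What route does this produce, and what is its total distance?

W → [B:5 / U:13 / Z:15 / S:24 / T:27] → B (5)
B → [Z:10 / U:11 / T:22 / S:29] → Z (10)
Z → [U:21 / S:23 / T:32] → U (21)
U → [T:25 / S:32] → T (25)
T → [S:37] → S (37)
Return S→W: 24.
Total = 5 + 10 + 21 + 25 + 37 + 24 = 122.

Nearest-neighbour total = 122 km; route W → B → Z → U → T → S → W.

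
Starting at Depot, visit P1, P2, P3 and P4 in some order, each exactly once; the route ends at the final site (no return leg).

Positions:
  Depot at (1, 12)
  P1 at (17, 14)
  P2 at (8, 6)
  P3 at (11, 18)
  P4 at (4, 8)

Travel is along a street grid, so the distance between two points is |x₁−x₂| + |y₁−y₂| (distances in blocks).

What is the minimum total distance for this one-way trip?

There are 4! = 24 possible orderings.
Depot → P1 → P2 → P3 → P4: 18+17+15+17 = 67
Depot → P1 → P2 → P4 → P3: 18+17+6+17 = 58
Depot → P1 → P3 → P2 → P4: 18+10+15+6 = 49
Depot → P1 → P3 → P4 → P2: 18+10+17+6 = 51
Depot → P1 → P4 → P2 → P3: 18+19+6+15 = 58
Depot → P1 → P4 → P3 → P2: 18+19+17+15 = 69
Depot → P2 → P1 → P3 → P4: 13+17+10+17 = 57
Depot → P2 → P1 → P4 → P3: 13+17+19+17 = 66
Depot → P2 → P3 → P1 → P4: 13+15+10+19 = 57
Depot → P2 → P3 → P4 → P1: 13+15+17+19 = 64
Depot → P2 → P4 → P1 → P3: 13+6+19+10 = 48
Depot → P2 → P4 → P3 → P1: 13+6+17+10 = 46
Depot → P3 → P1 → P2 → P4: 16+10+17+6 = 49
Depot → P3 → P1 → P4 → P2: 16+10+19+6 = 51
… (10 more)
Depot → P4 → P2 → P3 → P1: 7+6+15+10 = 38  ← best
The minimum is 38.
One shortest path: Depot → P4 → P2 → P3 → P1.

Minimum one-way distance = 38 blocks.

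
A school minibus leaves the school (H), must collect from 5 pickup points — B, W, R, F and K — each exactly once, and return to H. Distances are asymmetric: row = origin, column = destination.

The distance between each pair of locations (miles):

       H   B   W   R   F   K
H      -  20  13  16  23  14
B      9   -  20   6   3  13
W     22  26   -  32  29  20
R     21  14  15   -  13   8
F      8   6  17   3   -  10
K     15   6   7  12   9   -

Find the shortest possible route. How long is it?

H → B → W → R → F → K → H: 20+20+32+13+10+15 = 110
H → B → W → R → K → F → H: 20+20+32+8+9+8 = 97
H → B → W → F → R → K → H: 20+20+29+3+8+15 = 95
H → B → W → F → K → R → H: 20+20+29+10+12+21 = 112
H → B → W → K → R → F → H: 20+20+20+12+13+8 = 93
H → B → W → K → F → R → H: 20+20+20+9+3+21 = 93
H → B → R → W → F → K → H: 20+6+15+29+10+15 = 95
H → B → R → W → K → F → H: 20+6+15+20+9+8 = 78
H → B → R → F → W → K → H: 20+6+13+17+20+15 = 91
H → B → R → F → K → W → H: 20+6+13+10+7+22 = 78
H → B → R → K → W → F → H: 20+6+8+7+29+8 = 78
H → B → R → K → F → W → H: 20+6+8+9+17+22 = 82
H → B → F → W → R → K → H: 20+3+17+32+8+15 = 95
H → B → F → W → K → R → H: 20+3+17+20+12+21 = 93
… (106 more)
H → B → F → R → K → W → H: 20+3+3+8+7+22 = 63  ← best
The minimum is 63.
One optimal route: H → B → F → R → K → W → H.

63 miles — the shortest possible round trip.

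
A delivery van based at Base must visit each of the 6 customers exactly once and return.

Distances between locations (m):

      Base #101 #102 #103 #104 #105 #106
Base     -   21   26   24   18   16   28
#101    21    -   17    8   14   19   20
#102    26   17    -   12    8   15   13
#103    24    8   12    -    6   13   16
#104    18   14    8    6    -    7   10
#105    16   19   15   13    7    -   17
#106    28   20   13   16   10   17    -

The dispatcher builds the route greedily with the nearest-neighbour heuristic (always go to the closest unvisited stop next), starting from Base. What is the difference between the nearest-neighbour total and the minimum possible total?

Base: #105=16, #104=18, #101=21, #103=24, #102=26, #106=28 ⇒ #105
#105: #104=7, #103=13, #102=15, #106=17, #101=19 ⇒ #104
#104: #103=6, #102=8, #106=10, #101=14 ⇒ #103
#103: #101=8, #102=12, #106=16 ⇒ #101
#101: #102=17, #106=20 ⇒ #102
#102: #106=13 ⇒ #106
NN route Base → #105 → #104 → #103 → #101 → #102 → #106 → Base costs 95.
Optimal: Base → #101 → #103 → #102 → #106 → #104 → #105 → Base costs 87 (by enumerating all 360 distinct tours).
Excess = 95 − 87 = 8.

Excess over optimum: 8 m.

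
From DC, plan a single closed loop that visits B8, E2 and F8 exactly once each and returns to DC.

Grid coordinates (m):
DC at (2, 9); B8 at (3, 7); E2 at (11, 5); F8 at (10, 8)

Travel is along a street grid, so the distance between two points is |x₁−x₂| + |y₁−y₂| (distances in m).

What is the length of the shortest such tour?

There are 3 distinct closed tours to check (reversals are equivalent).
DC-B8-E2-F8-DC: 3+10+4+9 = 26
DC-B8-F8-E2-DC: 3+8+4+13 = 28
DC-E2-B8-F8-DC: 13+10+8+9 = 40
The minimum is 26.
One optimal route: DC → B8 → E2 → F8 → DC (or its reverse).

26 m — the shortest possible round trip.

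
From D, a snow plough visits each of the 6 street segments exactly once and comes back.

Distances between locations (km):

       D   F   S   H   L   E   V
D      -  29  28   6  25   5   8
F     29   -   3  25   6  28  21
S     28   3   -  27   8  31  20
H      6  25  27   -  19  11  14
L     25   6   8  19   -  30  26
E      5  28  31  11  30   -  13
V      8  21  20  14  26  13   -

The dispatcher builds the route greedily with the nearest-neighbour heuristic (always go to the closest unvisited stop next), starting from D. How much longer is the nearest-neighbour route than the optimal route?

From D: E=5, H=6, V=8, L=25, S=28, F=29 → choose E (5).
From E: H=11, V=13, F=28, L=30, S=31 → choose H (11).
From H: V=14, L=19, F=25, S=27 → choose V (14).
From V: S=20, F=21, L=26 → choose S (20).
From S: F=3, L=8 → choose F (3).
From F: L=6 → choose L (6).
NN route D → E → H → V → S → F → L → D costs 84.
Optimal: D → H → L → F → S → V → E → D costs 72 (by enumerating all 360 distinct tours).
Excess = 84 − 72 = 12.

12 km longer than the optimal tour.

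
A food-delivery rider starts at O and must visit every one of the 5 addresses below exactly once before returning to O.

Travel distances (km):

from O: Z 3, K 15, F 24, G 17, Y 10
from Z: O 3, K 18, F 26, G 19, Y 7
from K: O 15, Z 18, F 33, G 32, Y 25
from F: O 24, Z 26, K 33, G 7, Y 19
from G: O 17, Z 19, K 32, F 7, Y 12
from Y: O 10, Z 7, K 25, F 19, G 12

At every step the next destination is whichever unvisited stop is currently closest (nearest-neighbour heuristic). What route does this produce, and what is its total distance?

77 km along O → Z → Y → G → F → K → O.

At O the remaining stops are Z 3, Y 10, K 15, G 17, F 24; go to Z.
At Z the remaining stops are Y 7, K 18, G 19, F 26; go to Y.
At Y the remaining stops are G 12, F 19, K 25; go to G.
At G the remaining stops are F 7, K 32; go to F.
At F the remaining stops are K 33; go to K.
Return K→O: 15.
Total = 3 + 7 + 12 + 7 + 33 + 15 = 77.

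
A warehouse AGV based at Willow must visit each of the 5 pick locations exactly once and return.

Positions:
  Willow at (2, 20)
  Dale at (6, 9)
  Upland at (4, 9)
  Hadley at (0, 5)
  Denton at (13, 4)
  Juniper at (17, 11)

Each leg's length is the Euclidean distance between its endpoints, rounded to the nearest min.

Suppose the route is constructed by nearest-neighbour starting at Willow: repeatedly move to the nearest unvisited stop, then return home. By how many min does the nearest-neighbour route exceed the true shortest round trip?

Excess over optimum: 1 min.

Willow: Upland=11, Dale=12, Hadley=15, Juniper=17, Denton=19 ⇒ Upland
Upland: Dale=2, Hadley=6, Denton=10, Juniper=13 ⇒ Dale
Dale: Hadley=7, Denton=9, Juniper=11 ⇒ Hadley
Hadley: Denton=13, Juniper=18 ⇒ Denton
Denton: Juniper=8 ⇒ Juniper
NN route Willow → Upland → Dale → Hadley → Denton → Juniper → Willow costs 58.
Optimal: Willow → Hadley → Upland → Dale → Denton → Juniper → Willow costs 57 (by enumerating all 60 distinct tours).
Excess = 58 − 57 = 1.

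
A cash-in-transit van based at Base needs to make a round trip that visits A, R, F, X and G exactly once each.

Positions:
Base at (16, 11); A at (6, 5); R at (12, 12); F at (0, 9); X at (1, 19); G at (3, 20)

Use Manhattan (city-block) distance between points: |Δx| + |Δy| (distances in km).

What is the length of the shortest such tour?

Minimum total distance: 62 km.

There are 60 distinct closed tours to check (reversals are equivalent).
Base→A→R→F→X→G→Base: 16+13+15+11+3+22 = 80
Base→A→R→F→G→X→Base: 16+13+15+14+3+23 = 84
Base→A→R→X→F→G→Base: 16+13+18+11+14+22 = 94
Base→A→R→X→G→F→Base: 16+13+18+3+14+18 = 82
Base→A→R→G→F→X→Base: 16+13+17+14+11+23 = 94
Base→A→R→G→X→F→Base: 16+13+17+3+11+18 = 78
Base→A→F→R→X→G→Base: 16+10+15+18+3+22 = 84
Base→A→F→R→G→X→Base: 16+10+15+17+3+23 = 84
Base→A→F→X→R→G→Base: 16+10+11+18+17+22 = 94
Base→A→F→X→G→R→Base: 16+10+11+3+17+5 = 62
Base→A→F→G→R→X→Base: 16+10+14+17+18+23 = 98
Base→A→F→G→X→R→Base: 16+10+14+3+18+5 = 66
Base→A→X→R→F→G→Base: 16+19+18+15+14+22 = 104
Base→A→X→R→G→F→Base: 16+19+18+17+14+18 = 102
… (46 more)
The minimum is 62.
One optimal route: Base → A → F → X → G → R → Base (or its reverse).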